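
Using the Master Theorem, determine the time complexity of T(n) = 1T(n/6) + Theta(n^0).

Master Theorem for T(n) = 1T(n/6) + O(n^0):

a = 1, b = 6, c = 0
log_b(a) = log_6(1) = 0.0000

Case 2: c = 0 = log_6(1) = 0.0000
T(n) = O(n^0 log n) = O(log n)

For T(n) = 1T(n/6) + O(n^0): log_6(1) = 0.0000. This is Case 2 of the Master Theorem (c = log_b(a), equal work at all levels), giving O(log n).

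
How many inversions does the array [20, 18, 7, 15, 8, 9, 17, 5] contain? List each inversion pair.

Finding inversions in [20, 18, 7, 15, 8, 9, 17, 5]:

(0, 1): arr[0]=20 > arr[1]=18
(0, 2): arr[0]=20 > arr[2]=7
(0, 3): arr[0]=20 > arr[3]=15
(0, 4): arr[0]=20 > arr[4]=8
(0, 5): arr[0]=20 > arr[5]=9
(0, 6): arr[0]=20 > arr[6]=17
(0, 7): arr[0]=20 > arr[7]=5
(1, 2): arr[1]=18 > arr[2]=7
(1, 3): arr[1]=18 > arr[3]=15
(1, 4): arr[1]=18 > arr[4]=8
(1, 5): arr[1]=18 > arr[5]=9
(1, 6): arr[1]=18 > arr[6]=17
(1, 7): arr[1]=18 > arr[7]=5
(2, 7): arr[2]=7 > arr[7]=5
(3, 4): arr[3]=15 > arr[4]=8
(3, 5): arr[3]=15 > arr[5]=9
(3, 7): arr[3]=15 > arr[7]=5
(4, 7): arr[4]=8 > arr[7]=5
(5, 7): arr[5]=9 > arr[7]=5
(6, 7): arr[6]=17 > arr[7]=5

Total inversions: 20

The array has 20 inversion(s): (0,1), (0,2), (0,3), (0,4), (0,5), (0,6), (0,7), (1,2), (1,3), (1,4), (1,5), (1,6), (1,7), (2,7), (3,4), (3,5), (3,7), (4,7), (5,7), (6,7). Each pair (i,j) satisfies i < j and arr[i] > arr[j].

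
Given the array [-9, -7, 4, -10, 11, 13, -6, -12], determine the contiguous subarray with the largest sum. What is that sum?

Using Kadane's algorithm on [-9, -7, 4, -10, 11, 13, -6, -12]:

Scanning through the array:
Position 1 (value -7): max_ending_here = -7, max_so_far = -7
Position 2 (value 4): max_ending_here = 4, max_so_far = 4
Position 3 (value -10): max_ending_here = -6, max_so_far = 4
Position 4 (value 11): max_ending_here = 11, max_so_far = 11
Position 5 (value 13): max_ending_here = 24, max_so_far = 24
Position 6 (value -6): max_ending_here = 18, max_so_far = 24
Position 7 (value -12): max_ending_here = 6, max_so_far = 24

Maximum subarray: [11, 13]
Maximum sum: 24

The maximum subarray is [11, 13] with sum 24. This subarray runs from index 4 to index 5.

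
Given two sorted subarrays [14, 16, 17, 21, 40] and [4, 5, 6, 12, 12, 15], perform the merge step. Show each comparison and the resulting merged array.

Merging process:

Compare 14 vs 4: take 4 from right. Merged: [4]
Compare 14 vs 5: take 5 from right. Merged: [4, 5]
Compare 14 vs 6: take 6 from right. Merged: [4, 5, 6]
Compare 14 vs 12: take 12 from right. Merged: [4, 5, 6, 12]
Compare 14 vs 12: take 12 from right. Merged: [4, 5, 6, 12, 12]
Compare 14 vs 15: take 14 from left. Merged: [4, 5, 6, 12, 12, 14]
Compare 16 vs 15: take 15 from right. Merged: [4, 5, 6, 12, 12, 14, 15]
Append remaining from left: [16, 17, 21, 40]. Merged: [4, 5, 6, 12, 12, 14, 15, 16, 17, 21, 40]

Final merged array: [4, 5, 6, 12, 12, 14, 15, 16, 17, 21, 40]
Total comparisons: 7

The merged array is [4, 5, 6, 12, 12, 14, 15, 16, 17, 21, 40], requiring 7 comparisons. The merge step runs in O(n) time where n is the total number of elements.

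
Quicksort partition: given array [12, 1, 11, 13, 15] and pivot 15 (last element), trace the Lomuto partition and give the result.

Lomuto partition with pivot = 15:

Initial array: [12, 1, 11, 13, 15]

arr[0]=12 <= 15: swap with position 0, array becomes [12, 1, 11, 13, 15]
arr[1]=1 <= 15: swap with position 1, array becomes [12, 1, 11, 13, 15]
arr[2]=11 <= 15: swap with position 2, array becomes [12, 1, 11, 13, 15]
arr[3]=13 <= 15: swap with position 3, array becomes [12, 1, 11, 13, 15]

Place pivot at position 4: [12, 1, 11, 13, 15]
Pivot position: 4

After partitioning with pivot 15, the array becomes [12, 1, 11, 13, 15]. The pivot is placed at index 4. All elements to the left of the pivot are <= 15, and all elements to the right are > 15.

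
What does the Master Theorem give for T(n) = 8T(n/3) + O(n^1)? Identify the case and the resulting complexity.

Master Theorem for T(n) = 8T(n/3) + O(n^1):

a = 8, b = 3, c = 1
log_b(a) = log_3(8) = 1.8928

Case 1: c = 1 < log_3(8) = 1.8928
T(n) = O(n^(log_3 8))

For T(n) = 8T(n/3) + O(n^1): log_3(8) = 1.8928. This is Case 1 of the Master Theorem (c < log_b(a), work dominated by leaves), giving O(n^(log_3 8)).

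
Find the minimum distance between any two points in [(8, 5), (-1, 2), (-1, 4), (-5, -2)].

Computing all pairwise distances among 4 points:

d((8, 5), (-1, 2)) = 9.4868
d((8, 5), (-1, 4)) = 9.0554
d((8, 5), (-5, -2)) = 14.7648
d((-1, 2), (-1, 4)) = 2.0 <-- minimum
d((-1, 2), (-5, -2)) = 5.6569
d((-1, 4), (-5, -2)) = 7.2111

Closest pair: (-1, 2) and (-1, 4) with distance 2.0

The closest pair is (-1, 2) and (-1, 4) with Euclidean distance 2.0. For 4 points, brute-force pairwise comparison is shown above. For large n, the divide-and-conquer algorithm (sort by x, recurse on halves, check the dividing strip) achieves O(n log n).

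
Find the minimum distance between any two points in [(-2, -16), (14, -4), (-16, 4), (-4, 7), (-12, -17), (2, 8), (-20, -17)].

Computing all pairwise distances among 7 points:

d((-2, -16), (14, -4)) = 20.0
d((-2, -16), (-16, 4)) = 24.4131
d((-2, -16), (-4, 7)) = 23.0868
d((-2, -16), (-12, -17)) = 10.0499
d((-2, -16), (2, 8)) = 24.3311
d((-2, -16), (-20, -17)) = 18.0278
d((14, -4), (-16, 4)) = 31.0483
d((14, -4), (-4, 7)) = 21.095
d((14, -4), (-12, -17)) = 29.0689
d((14, -4), (2, 8)) = 16.9706
d((14, -4), (-20, -17)) = 36.4005
d((-16, 4), (-4, 7)) = 12.3693
d((-16, 4), (-12, -17)) = 21.3776
d((-16, 4), (2, 8)) = 18.4391
d((-16, 4), (-20, -17)) = 21.3776
d((-4, 7), (-12, -17)) = 25.2982
d((-4, 7), (2, 8)) = 6.0828 <-- minimum
d((-4, 7), (-20, -17)) = 28.8444
d((-12, -17), (2, 8)) = 28.6531
d((-12, -17), (-20, -17)) = 8.0
d((2, 8), (-20, -17)) = 33.3017

Closest pair: (-4, 7) and (2, 8) with distance 6.0828

The closest pair is (-4, 7) and (2, 8) with Euclidean distance 6.0828. For 7 points, brute-force pairwise comparison is shown above. For large n, the divide-and-conquer algorithm (sort by x, recurse on halves, check the dividing strip) achieves O(n log n).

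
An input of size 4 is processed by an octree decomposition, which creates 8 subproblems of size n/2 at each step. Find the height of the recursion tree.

For divide and conquer with division factor 2:

Problem sizes at each level:
Level 0: 4
Level 1: 2
Level 2: 1

The root is level 0 and the size-1 base case is level 2 (the tree spans levels 0 through 2, i.e. 3 levels counting the root), so the depth is the number of divisions: log_2(4) = 2

The recursion tree depth is log_2(4) = 2. At each level, the problem size is divided by 2, so it takes 2 divisions to reduce to a base case of size 1. The algorithm makes 8 recursive calls at each level.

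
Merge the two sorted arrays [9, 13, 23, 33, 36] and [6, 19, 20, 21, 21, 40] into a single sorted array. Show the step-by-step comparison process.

Merging process:

Compare 9 vs 6: take 6 from right. Merged: [6]
Compare 9 vs 19: take 9 from left. Merged: [6, 9]
Compare 13 vs 19: take 13 from left. Merged: [6, 9, 13]
Compare 23 vs 19: take 19 from right. Merged: [6, 9, 13, 19]
Compare 23 vs 20: take 20 from right. Merged: [6, 9, 13, 19, 20]
Compare 23 vs 21: take 21 from right. Merged: [6, 9, 13, 19, 20, 21]
Compare 23 vs 21: take 21 from right. Merged: [6, 9, 13, 19, 20, 21, 21]
Compare 23 vs 40: take 23 from left. Merged: [6, 9, 13, 19, 20, 21, 21, 23]
Compare 33 vs 40: take 33 from left. Merged: [6, 9, 13, 19, 20, 21, 21, 23, 33]
Compare 36 vs 40: take 36 from left. Merged: [6, 9, 13, 19, 20, 21, 21, 23, 33, 36]
Append remaining from right: [40]. Merged: [6, 9, 13, 19, 20, 21, 21, 23, 33, 36, 40]

Final merged array: [6, 9, 13, 19, 20, 21, 21, 23, 33, 36, 40]
Total comparisons: 10

The merged array is [6, 9, 13, 19, 20, 21, 21, 23, 33, 36, 40], requiring 10 comparisons. The merge step runs in O(n) time where n is the total number of elements.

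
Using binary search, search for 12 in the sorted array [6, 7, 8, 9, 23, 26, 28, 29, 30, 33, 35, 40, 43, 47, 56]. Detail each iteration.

Binary search for 12 in [6, 7, 8, 9, 23, 26, 28, 29, 30, 33, 35, 40, 43, 47, 56]:

lo=0, hi=14, mid=7, arr[mid]=29 -> 29 > 12, search left half
lo=0, hi=6, mid=3, arr[mid]=9 -> 9 < 12, search right half
lo=4, hi=6, mid=5, arr[mid]=26 -> 26 > 12, search left half
lo=4, hi=4, mid=4, arr[mid]=23 -> 23 > 12, search left half
lo=4 > hi=3, target 12 not found

Binary search determines that 12 is not in the array after 4 comparisons. The search space was exhausted without finding the target.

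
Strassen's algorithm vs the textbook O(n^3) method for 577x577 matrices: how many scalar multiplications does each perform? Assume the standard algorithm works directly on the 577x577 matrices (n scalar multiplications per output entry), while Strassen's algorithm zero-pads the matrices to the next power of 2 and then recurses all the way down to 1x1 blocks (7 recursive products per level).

Matrix multiplication for 577x577 matrices:

Strassen's algorithm requires power-of-2 dimensions. Pad 577x577 to 1024x1024 (next power of 2).

Standard algorithm: 577^3 = 192100033 multiplications
Strassen's algorithm: 7^(log2(1024)) = 7^10 = 282475249 multiplications
Difference: 192100033 - 282475249 = -90375216 (Strassen uses MORE here due to padding overhead — for small or just-over-power-of-2 n, padding can outweigh the per-level savings)

Standard: 192100033 multiplications (577^3). Strassen: 282475249 multiplications (7^10, after padding to 1024x1024). Strassen reduces 8 recursive multiplications to 7 at each level.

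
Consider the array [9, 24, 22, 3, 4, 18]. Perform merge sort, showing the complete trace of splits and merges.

Merge sort trace:

Split: [9, 24, 22, 3, 4, 18] -> [9, 24, 22] and [3, 4, 18]
  Split: [9, 24, 22] -> [9] and [24, 22]
    Split: [24, 22] -> [24] and [22]
    Merge: [24] + [22] -> [22, 24]
  Merge: [9] + [22, 24] -> [9, 22, 24]
  Split: [3, 4, 18] -> [3] and [4, 18]
    Split: [4, 18] -> [4] and [18]
    Merge: [4] + [18] -> [4, 18]
  Merge: [3] + [4, 18] -> [3, 4, 18]
Merge: [9, 22, 24] + [3, 4, 18] -> [3, 4, 9, 18, 22, 24]

Final sorted array: [3, 4, 9, 18, 22, 24]

The merge sort proceeds by recursively splitting the array and merging sorted halves.
After all merges, the sorted array is [3, 4, 9, 18, 22, 24].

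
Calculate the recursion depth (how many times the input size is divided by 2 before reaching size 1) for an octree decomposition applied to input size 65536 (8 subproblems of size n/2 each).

For divide and conquer with division factor 2:

Problem sizes at each level:
Level 0: 65536
Level 1: 32768
Level 2: 16384
Level 3: 8192
Level 4: 4096
Level 5: 2048
Level 6: 1024
Level 7: 512
Level 8: 256
Level 9: 128
Level 10: 64
Level 11: 32
Level 12: 16
Level 13: 8
Level 14: 4
Level 15: 2
Level 16: 1

The root is level 0 and the size-1 base case is level 16 (the tree spans levels 0 through 16, i.e. 17 levels counting the root), so the depth is the number of divisions: log_2(65536) = 16

The recursion tree depth is log_2(65536) = 16. At each level, the problem size is divided by 2, so it takes 16 divisions to reduce to a base case of size 1. The algorithm makes 8 recursive calls at each level.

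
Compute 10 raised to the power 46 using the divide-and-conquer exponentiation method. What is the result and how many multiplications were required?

Computing 10^46 by squaring (build up from 10^1; each line after the first costs one multiplication):

10^1 = 10
10^2 = (10^1)^2 = 10^2 = 100
10^4 = (10^2)^2 = 100^2 = 10000
10^5 = 10 * 10^4 = 10 * 10000 = 100000
10^10 = (10^5)^2 = 100000^2 = 10000000000
10^11 = 10 * 10^10 = 10 * 10000000000 = 100000000000
10^22 = (10^11)^2 = 100000000000^2 = 10000000000000000000000
10^23 = 10 * 10^22 = 10 * 10000000000000000000000 = 100000000000000000000000
10^46 = (10^23)^2 = 100000000000000000000000^2 = 10000000000000000000000000000000000000000000000

Result: 10000000000000000000000000000000000000000000000
Multiplications needed: 8 (8 lines after 10^1)

10^46 = 10000000000000000000000000000000000000000000000. Using exponentiation by squaring, this requires 8 multiplications. The key idea: if the exponent is even, square the half-power; if odd, multiply by the base once.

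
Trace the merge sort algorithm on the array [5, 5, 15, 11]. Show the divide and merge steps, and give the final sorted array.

Merge sort trace:

Split: [5, 5, 15, 11] -> [5, 5] and [15, 11]
  Split: [5, 5] -> [5] and [5]
  Merge: [5] + [5] -> [5, 5]
  Split: [15, 11] -> [15] and [11]
  Merge: [15] + [11] -> [11, 15]
Merge: [5, 5] + [11, 15] -> [5, 5, 11, 15]

Final sorted array: [5, 5, 11, 15]

The merge sort proceeds by recursively splitting the array and merging sorted halves.
After all merges, the sorted array is [5, 5, 11, 15].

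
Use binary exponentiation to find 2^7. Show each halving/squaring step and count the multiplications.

Computing 2^7 by squaring (build up from 2^1; each line after the first costs one multiplication):

2^1 = 2
2^2 = (2^1)^2 = 2^2 = 4
2^3 = 2 * 2^2 = 2 * 4 = 8
2^6 = (2^3)^2 = 8^2 = 64
2^7 = 2 * 2^6 = 2 * 64 = 128

Result: 128
Multiplications needed: 4 (4 lines after 2^1)

2^7 = 128. Using exponentiation by squaring, this requires 4 multiplications. The key idea: if the exponent is even, square the half-power; if odd, multiply by the base once.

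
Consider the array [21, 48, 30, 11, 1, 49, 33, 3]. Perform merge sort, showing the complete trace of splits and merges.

Merge sort trace:

Split: [21, 48, 30, 11, 1, 49, 33, 3] -> [21, 48, 30, 11] and [1, 49, 33, 3]
  Split: [21, 48, 30, 11] -> [21, 48] and [30, 11]
    Split: [21, 48] -> [21] and [48]
    Merge: [21] + [48] -> [21, 48]
    Split: [30, 11] -> [30] and [11]
    Merge: [30] + [11] -> [11, 30]
  Merge: [21, 48] + [11, 30] -> [11, 21, 30, 48]
  Split: [1, 49, 33, 3] -> [1, 49] and [33, 3]
    Split: [1, 49] -> [1] and [49]
    Merge: [1] + [49] -> [1, 49]
    Split: [33, 3] -> [33] and [3]
    Merge: [33] + [3] -> [3, 33]
  Merge: [1, 49] + [3, 33] -> [1, 3, 33, 49]
Merge: [11, 21, 30, 48] + [1, 3, 33, 49] -> [1, 3, 11, 21, 30, 33, 48, 49]

Final sorted array: [1, 3, 11, 21, 30, 33, 48, 49]

The merge sort proceeds by recursively splitting the array and merging sorted halves.
After all merges, the sorted array is [1, 3, 11, 21, 30, 33, 48, 49].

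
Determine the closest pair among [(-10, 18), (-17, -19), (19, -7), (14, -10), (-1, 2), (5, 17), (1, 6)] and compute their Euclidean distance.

Computing all pairwise distances among 7 points:

d((-10, 18), (-17, -19)) = 37.6563
d((-10, 18), (19, -7)) = 38.2884
d((-10, 18), (14, -10)) = 36.8782
d((-10, 18), (-1, 2)) = 18.3576
d((-10, 18), (5, 17)) = 15.0333
d((-10, 18), (1, 6)) = 16.2788
d((-17, -19), (19, -7)) = 37.9473
d((-17, -19), (14, -10)) = 32.28
d((-17, -19), (-1, 2)) = 26.4008
d((-17, -19), (5, 17)) = 42.19
d((-17, -19), (1, 6)) = 30.8058
d((19, -7), (14, -10)) = 5.831
d((19, -7), (-1, 2)) = 21.9317
d((19, -7), (5, 17)) = 27.7849
d((19, -7), (1, 6)) = 22.2036
d((14, -10), (-1, 2)) = 19.2094
d((14, -10), (5, 17)) = 28.4605
d((14, -10), (1, 6)) = 20.6155
d((-1, 2), (5, 17)) = 16.1555
d((-1, 2), (1, 6)) = 4.4721 <-- minimum
d((5, 17), (1, 6)) = 11.7047

Closest pair: (-1, 2) and (1, 6) with distance 4.4721

The closest pair is (-1, 2) and (1, 6) with Euclidean distance 4.4721. For 7 points, brute-force pairwise comparison is shown above. For large n, the divide-and-conquer algorithm (sort by x, recurse on halves, check the dividing strip) achieves O(n log n).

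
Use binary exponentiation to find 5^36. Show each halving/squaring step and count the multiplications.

Computing 5^36 by squaring (build up from 5^1; each line after the first costs one multiplication):

5^1 = 5
5^2 = (5^1)^2 = 5^2 = 25
5^4 = (5^2)^2 = 25^2 = 625
5^8 = (5^4)^2 = 625^2 = 390625
5^9 = 5 * 5^8 = 5 * 390625 = 1953125
5^18 = (5^9)^2 = 1953125^2 = 3814697265625
5^36 = (5^18)^2 = 3814697265625^2 = 14551915228366851806640625

Result: 14551915228366851806640625
Multiplications needed: 6 (6 lines after 5^1)

5^36 = 14551915228366851806640625. Using exponentiation by squaring, this requires 6 multiplications. The key idea: if the exponent is even, square the half-power; if odd, multiply by the base once.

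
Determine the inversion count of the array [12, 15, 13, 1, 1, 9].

Finding inversions in [12, 15, 13, 1, 1, 9]:

(0, 3): arr[0]=12 > arr[3]=1
(0, 4): arr[0]=12 > arr[4]=1
(0, 5): arr[0]=12 > arr[5]=9
(1, 2): arr[1]=15 > arr[2]=13
(1, 3): arr[1]=15 > arr[3]=1
(1, 4): arr[1]=15 > arr[4]=1
(1, 5): arr[1]=15 > arr[5]=9
(2, 3): arr[2]=13 > arr[3]=1
(2, 4): arr[2]=13 > arr[4]=1
(2, 5): arr[2]=13 > arr[5]=9

Total inversions: 10

The array has 10 inversion(s): (0,3), (0,4), (0,5), (1,2), (1,3), (1,4), (1,5), (2,3), (2,4), (2,5). Each pair (i,j) satisfies i < j and arr[i] > arr[j].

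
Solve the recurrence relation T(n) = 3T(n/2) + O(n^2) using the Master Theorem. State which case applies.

Master Theorem for T(n) = 3T(n/2) + O(n^2):

a = 3, b = 2, c = 2
log_b(a) = log_2(3) = 1.5850

Case 3: c = 2 > log_2(3) = 1.5850
T(n) = O(n^2) = O(n^2)

For T(n) = 3T(n/2) + O(n^2): log_2(3) = 1.5850. This is Case 3 of the Master Theorem (c > log_b(a), work dominated by root), giving O(n^2).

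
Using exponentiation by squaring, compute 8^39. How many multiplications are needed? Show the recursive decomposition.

Computing 8^39 by squaring (build up from 8^1; each line after the first costs one multiplication):

8^1 = 8
8^2 = (8^1)^2 = 8^2 = 64
8^4 = (8^2)^2 = 64^2 = 4096
8^8 = (8^4)^2 = 4096^2 = 16777216
8^9 = 8 * 8^8 = 8 * 16777216 = 134217728
8^18 = (8^9)^2 = 134217728^2 = 18014398509481984
8^19 = 8 * 8^18 = 8 * 18014398509481984 = 144115188075855872
8^38 = (8^19)^2 = 144115188075855872^2 = 20769187434139310514121985316880384
8^39 = 8 * 8^38 = 8 * 20769187434139310514121985316880384 = 166153499473114484112975882535043072

Result: 166153499473114484112975882535043072
Multiplications needed: 8 (8 lines after 8^1)

8^39 = 166153499473114484112975882535043072. Using exponentiation by squaring, this requires 8 multiplications. The key idea: if the exponent is even, square the half-power; if odd, multiply by the base once.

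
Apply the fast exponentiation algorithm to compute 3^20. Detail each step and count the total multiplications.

Computing 3^20 by squaring (build up from 3^1; each line after the first costs one multiplication):

3^1 = 3
3^2 = (3^1)^2 = 3^2 = 9
3^4 = (3^2)^2 = 9^2 = 81
3^5 = 3 * 3^4 = 3 * 81 = 243
3^10 = (3^5)^2 = 243^2 = 59049
3^20 = (3^10)^2 = 59049^2 = 3486784401

Result: 3486784401
Multiplications needed: 5 (5 lines after 3^1)

3^20 = 3486784401. Using exponentiation by squaring, this requires 5 multiplications. The key idea: if the exponent is even, square the half-power; if odd, multiply by the base once.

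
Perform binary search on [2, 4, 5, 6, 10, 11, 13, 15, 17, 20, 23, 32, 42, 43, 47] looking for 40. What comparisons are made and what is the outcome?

Binary search for 40 in [2, 4, 5, 6, 10, 11, 13, 15, 17, 20, 23, 32, 42, 43, 47]:

lo=0, hi=14, mid=7, arr[mid]=15 -> 15 < 40, search right half
lo=8, hi=14, mid=11, arr[mid]=32 -> 32 < 40, search right half
lo=12, hi=14, mid=13, arr[mid]=43 -> 43 > 40, search left half
lo=12, hi=12, mid=12, arr[mid]=42 -> 42 > 40, search left half
lo=12 > hi=11, target 40 not found

Binary search determines that 40 is not in the array after 4 comparisons. The search space was exhausted without finding the target.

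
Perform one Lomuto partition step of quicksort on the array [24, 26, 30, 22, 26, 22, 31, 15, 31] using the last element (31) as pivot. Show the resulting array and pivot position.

Lomuto partition with pivot = 31:

Initial array: [24, 26, 30, 22, 26, 22, 31, 15, 31]

arr[0]=24 <= 31: swap with position 0, array becomes [24, 26, 30, 22, 26, 22, 31, 15, 31]
arr[1]=26 <= 31: swap with position 1, array becomes [24, 26, 30, 22, 26, 22, 31, 15, 31]
arr[2]=30 <= 31: swap with position 2, array becomes [24, 26, 30, 22, 26, 22, 31, 15, 31]
arr[3]=22 <= 31: swap with position 3, array becomes [24, 26, 30, 22, 26, 22, 31, 15, 31]
arr[4]=26 <= 31: swap with position 4, array becomes [24, 26, 30, 22, 26, 22, 31, 15, 31]
arr[5]=22 <= 31: swap with position 5, array becomes [24, 26, 30, 22, 26, 22, 31, 15, 31]
arr[6]=31 <= 31: swap with position 6, array becomes [24, 26, 30, 22, 26, 22, 31, 15, 31]
arr[7]=15 <= 31: swap with position 7, array becomes [24, 26, 30, 22, 26, 22, 31, 15, 31]

Place pivot at position 8: [24, 26, 30, 22, 26, 22, 31, 15, 31]
Pivot position: 8

After partitioning with pivot 31, the array becomes [24, 26, 30, 22, 26, 22, 31, 15, 31]. The pivot is placed at index 8. All elements to the left of the pivot are <= 31, and all elements to the right are > 31.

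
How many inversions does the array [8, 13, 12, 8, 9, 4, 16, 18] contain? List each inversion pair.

Finding inversions in [8, 13, 12, 8, 9, 4, 16, 18]:

(0, 5): arr[0]=8 > arr[5]=4
(1, 2): arr[1]=13 > arr[2]=12
(1, 3): arr[1]=13 > arr[3]=8
(1, 4): arr[1]=13 > arr[4]=9
(1, 5): arr[1]=13 > arr[5]=4
(2, 3): arr[2]=12 > arr[3]=8
(2, 4): arr[2]=12 > arr[4]=9
(2, 5): arr[2]=12 > arr[5]=4
(3, 5): arr[3]=8 > arr[5]=4
(4, 5): arr[4]=9 > arr[5]=4

Total inversions: 10

The array has 10 inversion(s): (0,5), (1,2), (1,3), (1,4), (1,5), (2,3), (2,4), (2,5), (3,5), (4,5). Each pair (i,j) satisfies i < j and arr[i] > arr[j].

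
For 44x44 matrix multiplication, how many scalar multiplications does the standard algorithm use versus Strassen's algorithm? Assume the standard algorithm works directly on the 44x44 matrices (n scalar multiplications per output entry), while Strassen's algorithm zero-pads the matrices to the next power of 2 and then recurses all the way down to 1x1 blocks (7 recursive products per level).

Matrix multiplication for 44x44 matrices:

Strassen's algorithm requires power-of-2 dimensions. Pad 44x44 to 64x64 (next power of 2).

Standard algorithm: 44^3 = 85184 multiplications
Strassen's algorithm: 7^(log2(64)) = 7^6 = 117649 multiplications
Difference: 85184 - 117649 = -32465 (Strassen uses MORE here due to padding overhead — for small or just-over-power-of-2 n, padding can outweigh the per-level savings)

Standard: 85184 multiplications (44^3). Strassen: 117649 multiplications (7^6, after padding to 64x64). Strassen reduces 8 recursive multiplications to 7 at each level.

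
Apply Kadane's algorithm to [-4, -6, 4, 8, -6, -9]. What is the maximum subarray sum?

Using Kadane's algorithm on [-4, -6, 4, 8, -6, -9]:

Scanning through the array:
Position 1 (value -6): max_ending_here = -6, max_so_far = -4
Position 2 (value 4): max_ending_here = 4, max_so_far = 4
Position 3 (value 8): max_ending_here = 12, max_so_far = 12
Position 4 (value -6): max_ending_here = 6, max_so_far = 12
Position 5 (value -9): max_ending_here = -3, max_so_far = 12

Maximum subarray: [4, 8]
Maximum sum: 12

The maximum subarray is [4, 8] with sum 12. This subarray runs from index 2 to index 3.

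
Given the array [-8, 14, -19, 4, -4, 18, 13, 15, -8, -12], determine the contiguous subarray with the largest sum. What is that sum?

Using Kadane's algorithm on [-8, 14, -19, 4, -4, 18, 13, 15, -8, -12]:

Scanning through the array:
Position 1 (value 14): max_ending_here = 14, max_so_far = 14
Position 2 (value -19): max_ending_here = -5, max_so_far = 14
Position 3 (value 4): max_ending_here = 4, max_so_far = 14
Position 4 (value -4): max_ending_here = 0, max_so_far = 14
Position 5 (value 18): max_ending_here = 18, max_so_far = 18
Position 6 (value 13): max_ending_here = 31, max_so_far = 31
Position 7 (value 15): max_ending_here = 46, max_so_far = 46
Position 8 (value -8): max_ending_here = 38, max_so_far = 46
Position 9 (value -12): max_ending_here = 26, max_so_far = 46

Maximum subarray: [4, -4, 18, 13, 15]
Maximum sum: 46

The maximum subarray is [4, -4, 18, 13, 15] with sum 46. This subarray runs from index 3 to index 7.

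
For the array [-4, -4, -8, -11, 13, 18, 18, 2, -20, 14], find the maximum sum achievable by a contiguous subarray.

Using Kadane's algorithm on [-4, -4, -8, -11, 13, 18, 18, 2, -20, 14]:

Scanning through the array:
Position 1 (value -4): max_ending_here = -4, max_so_far = -4
Position 2 (value -8): max_ending_here = -8, max_so_far = -4
Position 3 (value -11): max_ending_here = -11, max_so_far = -4
Position 4 (value 13): max_ending_here = 13, max_so_far = 13
Position 5 (value 18): max_ending_here = 31, max_so_far = 31
Position 6 (value 18): max_ending_here = 49, max_so_far = 49
Position 7 (value 2): max_ending_here = 51, max_so_far = 51
Position 8 (value -20): max_ending_here = 31, max_so_far = 51
Position 9 (value 14): max_ending_here = 45, max_so_far = 51

Maximum subarray: [13, 18, 18, 2]
Maximum sum: 51

The maximum subarray is [13, 18, 18, 2] with sum 51. This subarray runs from index 4 to index 7.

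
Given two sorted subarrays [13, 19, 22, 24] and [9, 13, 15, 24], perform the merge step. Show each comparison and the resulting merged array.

Merging process:

Compare 13 vs 9: take 9 from right. Merged: [9]
Compare 13 vs 13: take 13 from left. Merged: [9, 13]
Compare 19 vs 13: take 13 from right. Merged: [9, 13, 13]
Compare 19 vs 15: take 15 from right. Merged: [9, 13, 13, 15]
Compare 19 vs 24: take 19 from left. Merged: [9, 13, 13, 15, 19]
Compare 22 vs 24: take 22 from left. Merged: [9, 13, 13, 15, 19, 22]
Compare 24 vs 24: take 24 from left. Merged: [9, 13, 13, 15, 19, 22, 24]
Append remaining from right: [24]. Merged: [9, 13, 13, 15, 19, 22, 24, 24]

Final merged array: [9, 13, 13, 15, 19, 22, 24, 24]
Total comparisons: 7

The merged array is [9, 13, 13, 15, 19, 22, 24, 24], requiring 7 comparisons. The merge step runs in O(n) time where n is the total number of elements.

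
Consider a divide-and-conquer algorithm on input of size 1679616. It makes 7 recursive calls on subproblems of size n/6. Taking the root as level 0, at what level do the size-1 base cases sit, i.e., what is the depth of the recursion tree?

For divide and conquer with division factor 6:

Problem sizes at each level:
Level 0: 1679616
Level 1: 279936
Level 2: 46656
Level 3: 7776
Level 4: 1296
Level 5: 216
Level 6: 36
Level 7: 6
Level 8: 1

The root is level 0 and the size-1 base case is level 8 (the tree spans levels 0 through 8, i.e. 9 levels counting the root), so the depth is the number of divisions: log_6(1679616) = 8

The recursion tree depth is log_6(1679616) = 8. At each level, the problem size is divided by 6, so it takes 8 divisions to reduce to a base case of size 1. The algorithm makes 7 recursive calls at each level.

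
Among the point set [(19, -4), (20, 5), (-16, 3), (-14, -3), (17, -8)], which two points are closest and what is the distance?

Computing all pairwise distances among 5 points:

d((19, -4), (20, 5)) = 9.0554
d((19, -4), (-16, 3)) = 35.6931
d((19, -4), (-14, -3)) = 33.0151
d((19, -4), (17, -8)) = 4.4721 <-- minimum
d((20, 5), (-16, 3)) = 36.0555
d((20, 5), (-14, -3)) = 34.9285
d((20, 5), (17, -8)) = 13.3417
d((-16, 3), (-14, -3)) = 6.3246
d((-16, 3), (17, -8)) = 34.7851
d((-14, -3), (17, -8)) = 31.4006

Closest pair: (19, -4) and (17, -8) with distance 4.4721

The closest pair is (19, -4) and (17, -8) with Euclidean distance 4.4721. For 5 points, brute-force pairwise comparison is shown above. For large n, the divide-and-conquer algorithm (sort by x, recurse on halves, check the dividing strip) achieves O(n log n).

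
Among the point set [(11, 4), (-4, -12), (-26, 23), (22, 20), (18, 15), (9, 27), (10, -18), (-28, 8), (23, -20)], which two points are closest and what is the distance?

Computing all pairwise distances among 9 points:

d((11, 4), (-4, -12)) = 21.9317
d((11, 4), (-26, 23)) = 41.5933
d((11, 4), (22, 20)) = 19.4165
d((11, 4), (18, 15)) = 13.0384
d((11, 4), (9, 27)) = 23.0868
d((11, 4), (10, -18)) = 22.0227
d((11, 4), (-28, 8)) = 39.2046
d((11, 4), (23, -20)) = 26.8328
d((-4, -12), (-26, 23)) = 41.3401
d((-4, -12), (22, 20)) = 41.2311
d((-4, -12), (18, 15)) = 34.8281
d((-4, -12), (9, 27)) = 41.1096
d((-4, -12), (10, -18)) = 15.2315
d((-4, -12), (-28, 8)) = 31.241
d((-4, -12), (23, -20)) = 28.1603
d((-26, 23), (22, 20)) = 48.0937
d((-26, 23), (18, 15)) = 44.7214
d((-26, 23), (9, 27)) = 35.2278
d((-26, 23), (10, -18)) = 54.5619
d((-26, 23), (-28, 8)) = 15.1327
d((-26, 23), (23, -20)) = 65.192
d((22, 20), (18, 15)) = 6.4031 <-- minimum
d((22, 20), (9, 27)) = 14.7648
d((22, 20), (10, -18)) = 39.8497
d((22, 20), (-28, 8)) = 51.4198
d((22, 20), (23, -20)) = 40.0125
d((18, 15), (9, 27)) = 15.0
d((18, 15), (10, -18)) = 33.9559
d((18, 15), (-28, 8)) = 46.5296
d((18, 15), (23, -20)) = 35.3553
d((9, 27), (10, -18)) = 45.0111
d((9, 27), (-28, 8)) = 41.5933
d((9, 27), (23, -20)) = 49.0408
d((10, -18), (-28, 8)) = 46.0435
d((10, -18), (23, -20)) = 13.1529
d((-28, 8), (23, -20)) = 58.1808

Closest pair: (22, 20) and (18, 15) with distance 6.4031

The closest pair is (22, 20) and (18, 15) with Euclidean distance 6.4031. For 9 points, brute-force pairwise comparison is shown above. For large n, the divide-and-conquer algorithm (sort by x, recurse on halves, check the dividing strip) achieves O(n log n).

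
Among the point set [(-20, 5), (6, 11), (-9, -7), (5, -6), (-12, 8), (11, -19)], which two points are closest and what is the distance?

Computing all pairwise distances among 6 points:

d((-20, 5), (6, 11)) = 26.6833
d((-20, 5), (-9, -7)) = 16.2788
d((-20, 5), (5, -6)) = 27.313
d((-20, 5), (-12, 8)) = 8.544 <-- minimum
d((-20, 5), (11, -19)) = 39.2046
d((6, 11), (-9, -7)) = 23.4307
d((6, 11), (5, -6)) = 17.0294
d((6, 11), (-12, 8)) = 18.2483
d((6, 11), (11, -19)) = 30.4138
d((-9, -7), (5, -6)) = 14.0357
d((-9, -7), (-12, 8)) = 15.2971
d((-9, -7), (11, -19)) = 23.3238
d((5, -6), (-12, 8)) = 22.0227
d((5, -6), (11, -19)) = 14.3178
d((-12, 8), (11, -19)) = 35.4683

Closest pair: (-20, 5) and (-12, 8) with distance 8.544

The closest pair is (-20, 5) and (-12, 8) with Euclidean distance 8.544. For 6 points, brute-force pairwise comparison is shown above. For large n, the divide-and-conquer algorithm (sort by x, recurse on halves, check the dividing strip) achieves O(n log n).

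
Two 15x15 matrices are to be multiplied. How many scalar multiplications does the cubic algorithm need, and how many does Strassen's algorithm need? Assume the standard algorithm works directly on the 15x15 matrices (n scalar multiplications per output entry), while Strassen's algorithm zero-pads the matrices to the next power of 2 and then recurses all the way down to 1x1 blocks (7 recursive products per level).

Matrix multiplication for 15x15 matrices:

Strassen's algorithm requires power-of-2 dimensions. Pad 15x15 to 16x16 (next power of 2).

Standard algorithm: 15^3 = 3375 multiplications
Strassen's algorithm: 7^(log2(16)) = 7^4 = 2401 multiplications
Savings: 3375 - 2401 = 974 multiplications

Standard: 3375 multiplications (15^3). Strassen: 2401 multiplications (7^4, after padding to 16x16). Strassen reduces 8 recursive multiplications to 7 at each level.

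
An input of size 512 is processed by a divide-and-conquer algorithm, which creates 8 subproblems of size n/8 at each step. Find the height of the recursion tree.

For divide and conquer with division factor 8:

Problem sizes at each level:
Level 0: 512
Level 1: 64
Level 2: 8
Level 3: 1

The root is level 0 and the size-1 base case is level 3 (the tree spans levels 0 through 3, i.e. 4 levels counting the root), so the depth is the number of divisions: log_8(512) = 3

The recursion tree depth is log_8(512) = 3. At each level, the problem size is divided by 8, so it takes 3 divisions to reduce to a base case of size 1. The algorithm makes 8 recursive calls at each level.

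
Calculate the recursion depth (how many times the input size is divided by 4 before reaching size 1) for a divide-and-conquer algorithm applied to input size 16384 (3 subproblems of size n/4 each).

For divide and conquer with division factor 4:

Problem sizes at each level:
Level 0: 16384
Level 1: 4096
Level 2: 1024
Level 3: 256
Level 4: 64
Level 5: 16
Level 6: 4
Level 7: 1

The root is level 0 and the size-1 base case is level 7 (the tree spans levels 0 through 7, i.e. 8 levels counting the root), so the depth is the number of divisions: log_4(16384) = 7

The recursion tree depth is log_4(16384) = 7. At each level, the problem size is divided by 4, so it takes 7 divisions to reduce to a base case of size 1. The algorithm makes 3 recursive calls at each level.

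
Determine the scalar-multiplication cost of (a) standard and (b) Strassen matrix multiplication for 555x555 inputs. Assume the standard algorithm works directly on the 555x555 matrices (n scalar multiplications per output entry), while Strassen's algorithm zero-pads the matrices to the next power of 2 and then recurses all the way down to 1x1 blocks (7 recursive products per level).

Matrix multiplication for 555x555 matrices:

Strassen's algorithm requires power-of-2 dimensions. Pad 555x555 to 1024x1024 (next power of 2).

Standard algorithm: 555^3 = 170953875 multiplications
Strassen's algorithm: 7^(log2(1024)) = 7^10 = 282475249 multiplications
Difference: 170953875 - 282475249 = -111521374 (Strassen uses MORE here due to padding overhead — for small or just-over-power-of-2 n, padding can outweigh the per-level savings)

Standard: 170953875 multiplications (555^3). Strassen: 282475249 multiplications (7^10, after padding to 1024x1024). Strassen reduces 8 recursive multiplications to 7 at each level.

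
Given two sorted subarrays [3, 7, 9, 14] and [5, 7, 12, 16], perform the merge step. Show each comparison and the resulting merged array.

Merging process:

Compare 3 vs 5: take 3 from left. Merged: [3]
Compare 7 vs 5: take 5 from right. Merged: [3, 5]
Compare 7 vs 7: take 7 from left. Merged: [3, 5, 7]
Compare 9 vs 7: take 7 from right. Merged: [3, 5, 7, 7]
Compare 9 vs 12: take 9 from left. Merged: [3, 5, 7, 7, 9]
Compare 14 vs 12: take 12 from right. Merged: [3, 5, 7, 7, 9, 12]
Compare 14 vs 16: take 14 from left. Merged: [3, 5, 7, 7, 9, 12, 14]
Append remaining from right: [16]. Merged: [3, 5, 7, 7, 9, 12, 14, 16]

Final merged array: [3, 5, 7, 7, 9, 12, 14, 16]
Total comparisons: 7

The merged array is [3, 5, 7, 7, 9, 12, 14, 16], requiring 7 comparisons. The merge step runs in O(n) time where n is the total number of elements.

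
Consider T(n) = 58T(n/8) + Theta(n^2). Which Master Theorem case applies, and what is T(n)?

Master Theorem for T(n) = 58T(n/8) + O(n^2):

a = 58, b = 8, c = 2
log_b(a) = log_8(58) = 1.9527

Case 3: c = 2 > log_8(58) = 1.9527
T(n) = O(n^2) = O(n^2)

For T(n) = 58T(n/8) + O(n^2): log_8(58) = 1.9527. This is Case 3 of the Master Theorem (c > log_b(a), work dominated by root), giving O(n^2).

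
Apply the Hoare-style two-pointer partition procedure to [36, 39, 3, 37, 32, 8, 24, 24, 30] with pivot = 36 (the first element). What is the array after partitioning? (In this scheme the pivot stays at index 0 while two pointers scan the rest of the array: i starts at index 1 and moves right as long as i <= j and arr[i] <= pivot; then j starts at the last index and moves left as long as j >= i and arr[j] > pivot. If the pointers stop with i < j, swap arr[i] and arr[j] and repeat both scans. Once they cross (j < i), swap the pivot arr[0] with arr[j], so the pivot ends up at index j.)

Hoare-style two-pointer partition with pivot = 36:

Initial array: [36, 39, 3, 37, 32, 8, 24, 24, 30]

Pointers start at i = 1, j = 8.
i stops at index 1 (arr[1]=39 > 36), j stops at index 8 (arr[8]=30 <= 36): swap arr[1] and arr[8], array becomes [36, 30, 3, 37, 32, 8, 24, 24, 39]
i stops at index 3 (arr[3]=37 > 36), j stops at index 7 (arr[7]=24 <= 36): swap arr[3] and arr[7], array becomes [36, 30, 3, 24, 32, 8, 24, 37, 39]
i ends at 7, j ends at 6: the pointers have crossed (j < i), so scanning stops.

Swap pivot arr[0] with arr[6] to place pivot at position 6: [24, 30, 3, 24, 32, 8, 36, 37, 39]
Pivot position: 6

After partitioning with pivot 36, the array becomes [24, 30, 3, 24, 32, 8, 36, 37, 39]. The pivot is placed at index 6. All elements to the left of the pivot are <= 36, and all elements to the right are > 36.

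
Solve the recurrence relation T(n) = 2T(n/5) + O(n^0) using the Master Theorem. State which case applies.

Master Theorem for T(n) = 2T(n/5) + O(n^0):

a = 2, b = 5, c = 0
log_b(a) = log_5(2) = 0.4307

Case 1: c = 0 < log_5(2) = 0.4307
T(n) = O(n^(log_5 2))

For T(n) = 2T(n/5) + O(n^0): log_5(2) = 0.4307. This is Case 1 of the Master Theorem (c < log_b(a), work dominated by leaves), giving O(n^(log_5 2)).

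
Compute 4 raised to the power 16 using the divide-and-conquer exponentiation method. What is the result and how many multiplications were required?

Computing 4^16 by squaring (build up from 4^1; each line after the first costs one multiplication):

4^1 = 4
4^2 = (4^1)^2 = 4^2 = 16
4^4 = (4^2)^2 = 16^2 = 256
4^8 = (4^4)^2 = 256^2 = 65536
4^16 = (4^8)^2 = 65536^2 = 4294967296

Result: 4294967296
Multiplications needed: 4 (4 lines after 4^1)

4^16 = 4294967296. Using exponentiation by squaring, this requires 4 multiplications. The key idea: if the exponent is even, square the half-power; if odd, multiply by the base once.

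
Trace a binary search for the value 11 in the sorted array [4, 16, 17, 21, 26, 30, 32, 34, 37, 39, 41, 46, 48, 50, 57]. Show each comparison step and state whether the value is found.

Binary search for 11 in [4, 16, 17, 21, 26, 30, 32, 34, 37, 39, 41, 46, 48, 50, 57]:

lo=0, hi=14, mid=7, arr[mid]=34 -> 34 > 11, search left half
lo=0, hi=6, mid=3, arr[mid]=21 -> 21 > 11, search left half
lo=0, hi=2, mid=1, arr[mid]=16 -> 16 > 11, search left half
lo=0, hi=0, mid=0, arr[mid]=4 -> 4 < 11, search right half
lo=1 > hi=0, target 11 not found

Binary search determines that 11 is not in the array after 4 comparisons. The search space was exhausted without finding the target.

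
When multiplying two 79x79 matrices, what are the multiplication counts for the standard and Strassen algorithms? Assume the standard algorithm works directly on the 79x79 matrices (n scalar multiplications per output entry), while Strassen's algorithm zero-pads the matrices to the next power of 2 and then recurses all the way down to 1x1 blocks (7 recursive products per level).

Matrix multiplication for 79x79 matrices:

Strassen's algorithm requires power-of-2 dimensions. Pad 79x79 to 128x128 (next power of 2).

Standard algorithm: 79^3 = 493039 multiplications
Strassen's algorithm: 7^(log2(128)) = 7^7 = 823543 multiplications
Difference: 493039 - 823543 = -330504 (Strassen uses MORE here due to padding overhead — for small or just-over-power-of-2 n, padding can outweigh the per-level savings)

Standard: 493039 multiplications (79^3). Strassen: 823543 multiplications (7^7, after padding to 128x128). Strassen reduces 8 recursive multiplications to 7 at each level.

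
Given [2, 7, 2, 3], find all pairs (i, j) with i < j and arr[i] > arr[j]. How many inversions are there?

Finding inversions in [2, 7, 2, 3]:

(1, 2): arr[1]=7 > arr[2]=2
(1, 3): arr[1]=7 > arr[3]=3

Total inversions: 2

The array has 2 inversion(s): (1,2), (1,3). Each pair (i,j) satisfies i < j and arr[i] > arr[j].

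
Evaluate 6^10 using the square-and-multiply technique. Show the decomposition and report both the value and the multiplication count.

Computing 6^10 by squaring (build up from 6^1; each line after the first costs one multiplication):

6^1 = 6
6^2 = (6^1)^2 = 6^2 = 36
6^4 = (6^2)^2 = 36^2 = 1296
6^5 = 6 * 6^4 = 6 * 1296 = 7776
6^10 = (6^5)^2 = 7776^2 = 60466176

Result: 60466176
Multiplications needed: 4 (4 lines after 6^1)

6^10 = 60466176. Using exponentiation by squaring, this requires 4 multiplications. The key idea: if the exponent is even, square the half-power; if odd, multiply by the base once.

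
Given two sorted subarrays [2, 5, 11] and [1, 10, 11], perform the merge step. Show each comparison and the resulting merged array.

Merging process:

Compare 2 vs 1: take 1 from right. Merged: [1]
Compare 2 vs 10: take 2 from left. Merged: [1, 2]
Compare 5 vs 10: take 5 from left. Merged: [1, 2, 5]
Compare 11 vs 10: take 10 from right. Merged: [1, 2, 5, 10]
Compare 11 vs 11: take 11 from left. Merged: [1, 2, 5, 10, 11]
Append remaining from right: [11]. Merged: [1, 2, 5, 10, 11, 11]

Final merged array: [1, 2, 5, 10, 11, 11]
Total comparisons: 5

The merged array is [1, 2, 5, 10, 11, 11], requiring 5 comparisons. The merge step runs in O(n) time where n is the total number of elements.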